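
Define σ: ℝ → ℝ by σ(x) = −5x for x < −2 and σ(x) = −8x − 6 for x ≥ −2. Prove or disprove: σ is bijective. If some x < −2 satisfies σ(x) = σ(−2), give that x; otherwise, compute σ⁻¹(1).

Both pieces are strictly decreasing (slopes −5 and −8), so each is injective on its own interval.
The left piece maps (−∞, −2) onto (10, ∞); the right piece maps [−2, ∞) onto (−∞, 10].
Since 10 = 10, the images partition ℝ: σ is injective and surjective, hence bijective.
Because the two images are disjoint, no x < −2 has σ(x) = σ(−2), so we compute σ⁻¹(1): 1 lies in (−∞, 10], so solve −8x − 6 = 1: x = (1 + 6)/(−8) = −7/8.

-7/8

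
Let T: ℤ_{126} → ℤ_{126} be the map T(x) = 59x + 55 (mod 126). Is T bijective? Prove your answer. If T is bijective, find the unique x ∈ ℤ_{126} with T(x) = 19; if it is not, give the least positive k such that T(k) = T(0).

Suppose T(a) = T(b) in ℤ_{126}. Then 59a + 55 ≡ 59b + 55 (mod 126), therefore 59(a − b) ≡ 0 (mod 126).
Since gcd(59, 126) = 1, 59 is invertible modulo 126, so a − b ≡ 0 (mod 126), i.e. a = b.
We now compute 59⁻¹ mod 126 explicitly. Euclid's algorithm: 126 = 2·59 + 8, 59 = 7·8 + 3, 8 = 2·3 + 2, 3 = 1·2 + 1; back-substituting gives 1 = 47·59 − 22·126, so 59⁻¹ ≡ 47 (mod 126).
Then y ↦ 47(y − 55) is a two-sided inverse to T, so every y ∈ ℤ_{126} has a preimage.
Hence T is bijective.
Since T is bijective, we compute T⁻¹(19): solve 59x + 55 ≡ 19 (mod 126), i.e. 59x ≡ 90 (mod 126).
Multiplying by 59⁻¹ = 47 gives x ≡ 47·90 = 4230 = 33·126 + 72 ≡ 72 (mod 126).
Check: T(72) = 59·72 + 55 = 4303 = 34·126 + 19 ≡ 19 (mod 126).

72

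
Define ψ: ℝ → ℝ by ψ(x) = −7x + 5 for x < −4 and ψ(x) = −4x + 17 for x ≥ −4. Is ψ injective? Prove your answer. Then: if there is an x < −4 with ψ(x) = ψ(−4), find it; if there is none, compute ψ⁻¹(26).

-9/4

Both pieces are strictly decreasing (slopes −7 and −4), so each is injective on its own interval.
The left piece maps (−∞, −4) onto (33, ∞); the right piece maps [−4, ∞) onto (−∞, 33].
These images are disjoint, so no value is attained by both pieces. So ψ is injective.
Because the two images are disjoint, no x < −4 has ψ(x) = ψ(−4), so we compute ψ⁻¹(26): 26 lies in (−∞, 33], so solve −4x + 17 = 26: x = (26 − 17)/(−4) = −9/4.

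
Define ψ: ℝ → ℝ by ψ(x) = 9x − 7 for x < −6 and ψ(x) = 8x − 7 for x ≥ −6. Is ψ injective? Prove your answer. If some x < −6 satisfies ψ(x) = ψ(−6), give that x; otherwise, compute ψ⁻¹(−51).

-11/2

Both pieces are strictly increasing (slopes 9 and 8), so each is injective on its own interval.
The left piece maps (−∞, −6) onto (−∞, −61); the right piece maps [−6, ∞) onto [−55, ∞).
These images are disjoint, so no value is attained by both pieces. Hence ψ is injective.
Because the two images are disjoint, no x < −6 has ψ(x) = ψ(−6), so we compute ψ⁻¹(−51): −51 lies in [−55, ∞), so solve 8x − 7 = −51: x = (−51 + 7)/8 = −11/2.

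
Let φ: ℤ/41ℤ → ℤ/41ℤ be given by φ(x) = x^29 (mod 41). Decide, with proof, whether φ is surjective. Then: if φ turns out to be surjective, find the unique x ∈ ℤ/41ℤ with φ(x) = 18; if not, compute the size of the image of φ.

16

Since 41 is prime, the nonzero elements of ℤ/41ℤ form a cyclic group of order 40.
As gcd(29, 40) = 1, raising to the 29th power is a bijection on this group: if a^29 ≡ b^29 then (ab^{−1})^29 = 1, and the only element of order dividing gcd(29, 40) = 1 is 1, so a = b.
With φ(0) = 0 this makes φ injective on all of ℤ/41ℤ, hence bijective (finite equal-size domain and codomain). In particular φ is surjective.
Since φ is surjective, we find the preimage of 18. The inverse of x ↦ x^29 on (ℤ/41ℤ)^× is x ↦ x^29, because 29·29 = 841 = 21·40 + 1 ≡ 1 (mod 40) and x^{40} = 1 for x ≠ 0 (Fermat). So φ⁻¹(18) = 18^29 mod 41.
Repeated squaring mod 41: 18^1 ≡ 18, 18^2 ≡ 18² = 324 ≡ 37, 18^4 ≡ 37² = 1369 ≡ 16, 18^8 ≡ 16² = 256 ≡ 10, 18^16 ≡ 10² = 100 ≡ 18. Since 29 = 16 + 8 + 4 + 1, 18^29 ≡ 18·10·16·18: 18·10 = 180 ≡ 16, then 16·16 = 256 ≡ 10, then 10·18 = 180 ≡ 16. So 18^29 ≡ 16 (mod 41).
Hence φ⁻¹(18) = 16.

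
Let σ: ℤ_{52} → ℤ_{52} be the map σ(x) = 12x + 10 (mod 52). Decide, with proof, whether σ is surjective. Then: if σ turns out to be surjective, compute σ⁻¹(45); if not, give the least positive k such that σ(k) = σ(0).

13

Recall that surjectivity means every element of the codomain has a preimage under σ.
Since gcd(12, 52) = 4, we have 12x ≡ 0 (mod 4) for all x, so σ(x) ≡ 2 (mod 4).
But 0 ≢ 2 (mod 4), so 0 ∈ ℤ_{52} has no preimage. So σ is not surjective.
Since σ is not surjective, we find the least positive k with σ(k) = σ(0): this means 12k ≡ 0 (mod 52), i.e. 52 ∣ 12k. Since gcd(12, 52) = 4, dividing through by 4 this holds exactly when 13 ∣ 3k, and as gcd(3, 13) = 1, exactly when 13 ∣ k.
The smallest positive such k is 13.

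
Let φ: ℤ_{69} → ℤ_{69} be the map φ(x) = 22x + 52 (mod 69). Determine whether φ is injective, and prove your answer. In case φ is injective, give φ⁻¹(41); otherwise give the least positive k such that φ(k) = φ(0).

34

Suppose φ(s) = φ(t) in ℤ_{69}. Then 22s + 52 ≡ 22t + 52 (mod 69), therefore 22(s − t) ≡ 0 (mod 69).
Since gcd(22, 69) = 1, 22 is invertible modulo 69, thus s − t ≡ 0 (mod 69), i.e. s = t.
So φ is injective.
We now compute 22⁻¹ mod 69 explicitly. Euclid's algorithm: 69 = 3·22 + 3, 22 = 7·3 + 1; back-substituting gives 1 = 22·22 − 7·69, so 22⁻¹ ≡ 22 (mod 69).
Since φ is injective, we find φ⁻¹(41): we need 22x ≡ 41 − 52 ≡ 58 (mod 69). Using 22⁻¹ = 22: x ≡ 22·58 = 1276 = 18·69 + 34, so x = 34.
Check: φ(34) = 22·34 + 52 = 800 = 11·69 + 41 ≡ 41 (mod 69).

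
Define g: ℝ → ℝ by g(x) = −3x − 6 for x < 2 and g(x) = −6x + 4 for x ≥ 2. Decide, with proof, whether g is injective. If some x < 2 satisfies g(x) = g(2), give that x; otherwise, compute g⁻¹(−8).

2/3

Both pieces are strictly decreasing (slopes −3 and −6), so each is injective on its own interval.
The left piece maps (−∞, 2) onto (−12, ∞); the right piece maps [2, ∞) onto (−∞, −8].
These images overlap. In particular g(2) = −8 (right piece), and solving −3x − 6 = −8 on the left piece gives x = 2/3 < 2.
So g(2/3) = g(2) with 2/3 ≠ 2, and g is not injective. This x = 2/3 is the requested value below 2.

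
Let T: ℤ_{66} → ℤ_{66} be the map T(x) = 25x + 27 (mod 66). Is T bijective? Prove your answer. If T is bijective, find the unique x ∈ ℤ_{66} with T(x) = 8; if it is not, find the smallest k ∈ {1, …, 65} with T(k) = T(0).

23

Recall that T is injective if T(a) = T(b) implies a = b.
Suppose T(a) = T(b) in ℤ_{66}. Then 25a + 27 ≡ 25b + 27 (mod 66), thus 25(a − b) ≡ 0 (mod 66).
Since gcd(25, 66) = 1, 25 is invertible modulo 66, hence a − b ≡ 0 (mod 66), i.e. a = b.
We now compute 25⁻¹ mod 66 explicitly. Euclid's algorithm: 66 = 2·25 + 16, 25 = 1·16 + 9, 16 = 1·9 + 7, 9 = 1·7 + 2, 7 = 3·2 + 1; back-substituting gives 1 = 37·25 − 14·66, so 25⁻¹ ≡ 37 (mod 66).
For any y ∈ ℤ_{66}, x = 37(y − 27) mod 66 satisfies T(x) = 25·37(y − 27) + 27 ≡ y (since 25·37 ≡ 1 mod 66). So every y has a preimage.
Therefore T is bijective.
Since T is bijective, we find T⁻¹(8): we need 25x ≡ 8 − 27 ≡ 47 (mod 66). Using 25⁻¹ = 37: x ≡ 37·47 = 1739 = 26·66 + 23, so x = 23.
Check: T(23) = 25·23 + 27 = 602 = 9·66 + 8 ≡ 8 (mod 66).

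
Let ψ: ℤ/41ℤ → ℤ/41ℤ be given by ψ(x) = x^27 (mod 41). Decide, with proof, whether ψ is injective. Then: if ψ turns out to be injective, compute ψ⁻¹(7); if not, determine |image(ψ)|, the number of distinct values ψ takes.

Since 41 is prime, the nonzero elements of ℤ/41ℤ form a cyclic group of order 40.
As gcd(27, 40) = 1, raising to the 27th power is a bijection on this group: if u^27 ≡ v^27 then (uv^{−1})^27 = 1, and the only element of order dividing gcd(27, 40) = 1 is 1, so u = v.
With ψ(0) = 0 this makes ψ injective on all of ℤ/41ℤ, hence bijective (finite equal-size domain and codomain). In particular ψ is injective.
Since ψ is injective, we find the preimage of 7. The inverse of x ↦ x^27 on (ℤ/41ℤ)^× is x ↦ x^3, because 27·3 = 81 = 2·40 + 1 ≡ 1 (mod 40) and x^{40} = 1 for x ≠ 0 (Fermat). So ψ⁻¹(7) = 7^3 mod 41.
Repeated squaring mod 41: 7^1 ≡ 7, 7^2 ≡ 7² = 49 ≡ 8. Since 3 = 2 + 1, 7^3 ≡ 8·7: 8·7 = 56 ≡ 15. So 7^3 ≡ 15 (mod 41).
Hence ψ⁻¹(7) = 15.

15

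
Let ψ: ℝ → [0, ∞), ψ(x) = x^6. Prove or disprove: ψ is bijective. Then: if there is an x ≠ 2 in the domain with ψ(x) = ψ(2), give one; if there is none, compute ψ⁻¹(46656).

-2

ψ(2) = 64 = (−2)^6 = ψ(−2) (since 6 is even), with 2 ≠ −2. So ψ is not injective, hence not bijective.
For the follow-up, such an x exists: taking x = −2 ∈ ℝ gives ψ(−2) = 64 = ψ(2) with −2 ≠ 2.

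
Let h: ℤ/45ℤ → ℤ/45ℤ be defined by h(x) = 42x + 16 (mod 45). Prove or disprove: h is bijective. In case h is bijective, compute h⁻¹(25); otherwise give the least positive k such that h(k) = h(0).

We have gcd(42, 45) = 3 > 1. Taking a = 0 and b = 15: h(0) = 16 and h(15) = 42·15 + 16 = 646 ≡ 16 (mod 45).
So h(0) = h(15) while 0 ≠ 15, so h is not injective, hence not bijective.
Since h is not bijective, we find the least positive k with h(k) = h(0): this means 42k ≡ 0 (mod 45), i.e. 45 ∣ 42k. Since gcd(42, 45) = 3, dividing through by 3 this holds exactly when 15 ∣ 14k, and as gcd(14, 15) = 1, exactly when 15 ∣ k.
The smallest positive such k is 15.

15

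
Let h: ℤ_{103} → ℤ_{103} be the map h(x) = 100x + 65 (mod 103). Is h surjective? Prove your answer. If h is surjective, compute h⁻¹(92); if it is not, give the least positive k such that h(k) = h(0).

Since gcd(100, 103) = 1, 100 is invertible modulo 103. Euclid's algorithm: 103 = 1·100 + 3, 100 = 33·3 + 1; back-substituting gives 1 = 34·100 − 33·103, so 100⁻¹ ≡ 34 (mod 103).
For any y ∈ ℤ_{103}, x = 34(y − 65) mod 103 satisfies h(x) = 100·34(y − 65) + 65 ≡ y (since 100·34 ≡ 1 mod 103). So every y has a preimage.
Hence h is surjective.
Since h is surjective, we compute h⁻¹(92): solve 100x + 65 ≡ 92 (mod 103), i.e. 100x ≡ 27 (mod 103).
Multiplying by 100⁻¹ = 34 gives x ≡ 34·27 = 918 = 8·103 + 94 ≡ 94 (mod 103).
Check: h(94) = 100·94 + 65 = 9465 = 91·103 + 92 ≡ 92 (mod 103).

94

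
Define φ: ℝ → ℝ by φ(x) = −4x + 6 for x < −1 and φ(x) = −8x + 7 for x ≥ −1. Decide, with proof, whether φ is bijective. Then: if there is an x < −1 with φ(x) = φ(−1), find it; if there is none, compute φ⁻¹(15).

Both pieces are strictly decreasing (slopes −4 and −8), so each is injective on its own interval.
The left piece maps (−∞, −1) onto (10, ∞); the right piece maps [−1, ∞) onto (−∞, 15].
These images overlap. In particular φ(−1) = 15 (right piece), and solving −4x + 6 = 15 on the left piece gives x = −9/4 < −1.
So φ(−9/4) = φ(−1) with −9/4 ≠ −1, and φ is not injective, hence not bijective. This x = −9/4 is the requested value below −1.

-9/4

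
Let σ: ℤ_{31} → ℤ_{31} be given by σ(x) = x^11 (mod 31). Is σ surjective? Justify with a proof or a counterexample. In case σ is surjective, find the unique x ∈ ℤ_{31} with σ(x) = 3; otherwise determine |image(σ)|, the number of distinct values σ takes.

13

Since 31 is prime, the nonzero elements of ℤ_{31} form a cyclic group of order 30.
As gcd(11, 30) = 1, raising to the 11th power is a bijection on this group: if u^11 ≡ v^11 then (uv^{−1})^11 = 1, and the only element of order dividing gcd(11, 30) = 1 is 1, so u = v.
With σ(0) = 0 this makes σ injective on all of ℤ_{31}, hence bijective (finite equal-size domain and codomain). In particular σ is surjective.
Since σ is surjective, we find the preimage of 3. The inverse of x ↦ x^11 on (ℤ_{31})^× is x ↦ x^11, because 11·11 = 121 = 4·30 + 1 ≡ 1 (mod 30) and x^{30} = 1 for x ≠ 0 (Fermat). So σ⁻¹(3) = 3^11 mod 31.
Repeated squaring mod 31: 3^1 ≡ 3, 3^2 ≡ 3² = 9, 3^4 ≡ 9² = 81 ≡ 19, 3^8 ≡ 19² = 361 ≡ 20. Since 11 = 8 + 2 + 1, 3^11 ≡ 20·9·3: 20·9 = 180 ≡ 25, then 25·3 = 75 ≡ 13. So 3^11 ≡ 13 (mod 31).
Hence σ⁻¹(3) = 13.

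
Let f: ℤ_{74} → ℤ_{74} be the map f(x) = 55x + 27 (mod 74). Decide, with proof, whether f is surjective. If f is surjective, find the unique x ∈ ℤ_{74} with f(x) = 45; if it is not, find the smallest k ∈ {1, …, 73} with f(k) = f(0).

Since gcd(55, 74) = 1, 55 is invertible modulo 74. Euclid's algorithm: 74 = 1·55 + 19, 55 = 2·19 + 17, 19 = 1·17 + 2, 17 = 8·2 + 1; back-substituting gives 1 = 35·55 − 26·74, so 55⁻¹ ≡ 35 (mod 74).
For any y ∈ ℤ_{74}, x = 35(y − 27) mod 74 satisfies f(x) = 55·35(y − 27) + 27 ≡ y (since 55·35 ≡ 1 mod 74). So every y has a preimage.
Thus f is surjective.
Since f is surjective, we compute f⁻¹(45): solve 55x + 27 ≡ 45 (mod 74), i.e. 55x ≡ 18 (mod 74).
Multiplying by 55⁻¹ = 35 gives x ≡ 35·18 = 630 = 8·74 + 38 ≡ 38 (mod 74).
Check: f(38) = 55·38 + 27 = 2117 = 28·74 + 45 ≡ 45 (mod 74).

38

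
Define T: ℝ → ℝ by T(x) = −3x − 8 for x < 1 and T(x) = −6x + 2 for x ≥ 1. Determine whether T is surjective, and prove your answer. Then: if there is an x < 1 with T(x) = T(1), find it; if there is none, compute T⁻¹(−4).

Both pieces are strictly decreasing (slopes −3 and −6), so each is injective on its own interval.
The left piece maps (−∞, 1) onto (−11, ∞); the right piece maps [1, ∞) onto (−∞, −4].
The union (−11, ∞) ∪ (−∞, −4] covers ℝ, so T is surjective.
For the follow-up: the images overlap, so an x < 1 with T(x) = T(1) exists. T(1) = −4; solving −3x − 8 = −4 for x < 1 gives x = (−4 + 8)/(−3) = −4/3.

-4/3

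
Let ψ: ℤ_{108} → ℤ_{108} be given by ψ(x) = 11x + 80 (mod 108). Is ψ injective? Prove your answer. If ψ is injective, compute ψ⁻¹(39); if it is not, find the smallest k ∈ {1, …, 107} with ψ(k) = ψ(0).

65

If ψ(x_1) = ψ(x_2), then 11x_1 ≡ 11x_2 (mod 108). Because gcd(11, 108) = 1, we may cancel 11 to get x_1 ≡ x_2 (mod 108).
Thus ψ is injective.
We now compute 11⁻¹ mod 108 explicitly. Euclid's algorithm: 108 = 9·11 + 9, 11 = 1·9 + 2, 9 = 4·2 + 1; back-substituting gives 1 = 59·11 − 6·108, so 11⁻¹ ≡ 59 (mod 108).
Since ψ is injective, we find ψ⁻¹(39): we need 11x ≡ 39 − 80 ≡ 67 (mod 108). Using 11⁻¹ = 59: x ≡ 59·67 = 3953 = 36·108 + 65, so x = 65.
Check: ψ(65) = 11·65 + 80 = 795 = 7·108 + 39 ≡ 39 (mod 108).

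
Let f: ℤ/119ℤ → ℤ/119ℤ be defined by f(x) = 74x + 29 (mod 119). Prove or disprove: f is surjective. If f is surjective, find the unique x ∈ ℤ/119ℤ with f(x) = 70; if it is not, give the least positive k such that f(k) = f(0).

Since gcd(74, 119) = 1, 74 is invertible modulo 119. Euclid's algorithm: 119 = 1·74 + 45, 74 = 1·45 + 29, 45 = 1·29 + 16, 29 = 1·16 + 13, 16 = 1·13 + 3, 13 = 4·3 + 1; back-substituting gives 1 = 37·74 − 23·119, so 74⁻¹ ≡ 37 (mod 119).
For any y ∈ ℤ/119ℤ, x = 37(y − 29) mod 119 satisfies f(x) = 74·37(y − 29) + 29 ≡ y (since 74·37 ≡ 1 mod 119). So every y has a preimage.
Hence f is surjective.
Since f is surjective, we compute f⁻¹(70): solve 74x + 29 ≡ 70 (mod 119), i.e. 74x ≡ 41 (mod 119).
Multiplying by 74⁻¹ = 37 gives x ≡ 37·41 = 1517 = 12·119 + 89 ≡ 89 (mod 119).
Check: f(89) = 74·89 + 29 = 6615 = 55·119 + 70 ≡ 70 (mod 119).

89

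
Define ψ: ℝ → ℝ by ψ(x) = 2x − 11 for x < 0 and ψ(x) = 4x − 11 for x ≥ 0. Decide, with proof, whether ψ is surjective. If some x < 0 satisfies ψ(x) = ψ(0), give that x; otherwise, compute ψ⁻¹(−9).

Both pieces are strictly increasing (slopes 2 and 4), so each is injective on its own interval.
The left piece maps (−∞, 0) onto (−∞, −11); the right piece maps [0, ∞) onto [−11, ∞).
These images together cover ℝ, so ψ is surjective.
Because the two images are disjoint, no x < 0 has ψ(x) = ψ(0), so we compute ψ⁻¹(−9): −9 lies in [−11, ∞), so solve 4x − 11 = −9: x = (−9 + 11)/4 = 1/2.

1/2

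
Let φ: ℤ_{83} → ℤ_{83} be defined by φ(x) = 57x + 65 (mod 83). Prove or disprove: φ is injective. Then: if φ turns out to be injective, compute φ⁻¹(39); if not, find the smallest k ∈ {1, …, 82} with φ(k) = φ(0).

1

Suppose φ(a) = φ(b) in ℤ_{83}. Then 57a + 65 ≡ 57b + 65 (mod 83), therefore 57(a − b) ≡ 0 (mod 83).
Since gcd(57, 83) = 1, 57 is invertible modulo 83, thus a − b ≡ 0 (mod 83), i.e. a = b.
Thus φ is injective.
We now compute 57⁻¹ mod 83 explicitly. Euclid's algorithm: 83 = 1·57 + 26, 57 = 2·26 + 5, 26 = 5·5 + 1; back-substituting gives 1 = 67·57 − 46·83, so 57⁻¹ ≡ 67 (mod 83).
Since φ is injective, we compute φ⁻¹(39): solve 57x + 65 ≡ 39 (mod 83), i.e. 57x ≡ 57 (mod 83).
Multiplying by 57⁻¹ = 67 gives x ≡ 67·57 = 3819 = 46·83 + 1 ≡ 1 (mod 83).
Check: φ(1) = 57·1 + 65 = 122 = 1·83 + 39 ≡ 39 (mod 83).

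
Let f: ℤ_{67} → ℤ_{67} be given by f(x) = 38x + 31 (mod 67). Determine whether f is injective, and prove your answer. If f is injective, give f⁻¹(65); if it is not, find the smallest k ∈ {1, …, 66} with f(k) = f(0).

15

Recall that injectivity means: for all s, t in the domain, f(s) = f(t) implies s = t.
Suppose f(s) = f(t) in ℤ_{67}. Then 38s + 31 ≡ 38t + 31 (mod 67), thus 38(s − t) ≡ 0 (mod 67).
Since gcd(38, 67) = 1, 38 is invertible modulo 67, so s − t ≡ 0 (mod 67), i.e. s = t.
So f is injective.
We now compute 38⁻¹ mod 67 explicitly. Euclid's algorithm: 67 = 1·38 + 29, 38 = 1·29 + 9, 29 = 3·9 + 2, 9 = 4·2 + 1; back-substituting gives 1 = 30·38 − 17·67, so 38⁻¹ ≡ 30 (mod 67).
Since f is injective, we compute f⁻¹(65): solve 38x + 31 ≡ 65 (mod 67), i.e. 38x ≡ 34 (mod 67).
Multiplying by 38⁻¹ = 30 gives x ≡ 30·34 = 1020 = 15·67 + 15 ≡ 15 (mod 67).
Check: f(15) = 38·15 + 31 = 601 = 8·67 + 65 ≡ 65 (mod 67).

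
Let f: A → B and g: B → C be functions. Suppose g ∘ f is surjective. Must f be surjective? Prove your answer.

not surjective

No. Take A = {0, 1, 2}, B = {0, 1, 2, 3}, C = {0}, f(a) = 0 for every a ∈ A, and g(b) = 0 for every b ∈ B.
Then g ∘ f is surjective onto {0}, but 3 ∈ B has no preimage under f, so f is not surjective.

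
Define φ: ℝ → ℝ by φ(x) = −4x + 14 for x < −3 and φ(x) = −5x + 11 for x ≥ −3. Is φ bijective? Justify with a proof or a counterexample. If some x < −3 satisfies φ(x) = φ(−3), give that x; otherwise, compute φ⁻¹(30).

Both pieces are strictly decreasing (slopes −4 and −5), so each is injective on its own interval.
The left piece maps (−∞, −3) onto (26, ∞); the right piece maps [−3, ∞) onto (−∞, 26].
Since 26 = 26, the images partition ℝ: φ is injective and surjective, hence bijective.
Because the two images are disjoint, no x < −3 has φ(x) = φ(−3), so we compute φ⁻¹(30): 30 lies in (26, ∞), so solve −4x + 14 = 30: x = (30 − 14)/(−4) = −4.

-4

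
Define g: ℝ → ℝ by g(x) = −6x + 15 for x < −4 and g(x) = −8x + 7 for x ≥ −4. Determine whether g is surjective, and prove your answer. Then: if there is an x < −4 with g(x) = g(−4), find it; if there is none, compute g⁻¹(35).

Both pieces are strictly decreasing (slopes −6 and −8), so each is injective on its own interval.
The left piece maps (−∞, −4) onto (39, ∞); the right piece maps [−4, ∞) onto (−∞, 39].
These images together cover ℝ, so g is surjective.
Because the two images are disjoint, no x < −4 has g(x) = g(−4), so we compute g⁻¹(35): 35 lies in (−∞, 39], so solve −8x + 7 = 35: x = (35 − 7)/(−8) = −7/2.

-7/2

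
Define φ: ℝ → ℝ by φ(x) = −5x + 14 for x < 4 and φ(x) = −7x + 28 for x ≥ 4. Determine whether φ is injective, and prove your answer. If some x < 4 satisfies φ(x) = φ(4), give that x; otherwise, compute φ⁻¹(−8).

Both pieces are strictly decreasing (slopes −5 and −7), so each is injective on its own interval.
The left piece maps (−∞, 4) onto (−6, ∞); the right piece maps [4, ∞) onto (−∞, 0].
These images overlap. In particular φ(4) = 0 (right piece), and solving −5x + 14 = 0 on the left piece gives x = 14/5 < 4.
So φ(14/5) = φ(4) with 14/5 ≠ 4, and φ is not injective. This x = 14/5 is the requested value below 4.

14/5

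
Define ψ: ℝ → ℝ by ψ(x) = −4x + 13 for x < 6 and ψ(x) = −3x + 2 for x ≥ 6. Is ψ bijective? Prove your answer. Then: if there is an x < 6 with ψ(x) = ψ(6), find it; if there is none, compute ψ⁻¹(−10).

23/4

Both pieces are strictly decreasing (slopes −4 and −3), so each is injective on its own interval.
The left piece maps (−∞, 6) onto (−11, ∞); the right piece maps [6, ∞) onto (−∞, −16].
The images leave a gap (−11 has no preimage), so ψ is not surjective, hence not bijective.
Because the two images are disjoint, no x < 6 has ψ(x) = ψ(6), so we compute ψ⁻¹(−10): −10 lies in (−11, ∞), so solve −4x + 13 = −10: x = (−10 − 13)/(−4) = 23/4.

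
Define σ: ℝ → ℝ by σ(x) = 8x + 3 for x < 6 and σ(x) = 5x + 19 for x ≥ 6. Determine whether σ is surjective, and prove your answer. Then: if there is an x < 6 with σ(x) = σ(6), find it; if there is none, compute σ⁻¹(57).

23/4

Both pieces are strictly increasing (slopes 8 and 5), so each is injective on its own interval.
The left piece maps (−∞, 6) onto (−∞, 51); the right piece maps [6, ∞) onto [49, ∞).
The union (−∞, 51) ∪ [49, ∞) covers ℝ, so σ is surjective.
For the follow-up: the images overlap, so an x < 6 with σ(x) = σ(6) exists. σ(6) = 49; solving 8x + 3 = 49 for x < 6 gives x = (49 − 3)/8 = 23/4.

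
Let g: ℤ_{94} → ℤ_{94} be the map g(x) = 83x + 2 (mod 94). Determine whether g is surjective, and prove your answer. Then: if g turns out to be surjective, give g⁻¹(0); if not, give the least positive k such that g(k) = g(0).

60

Since gcd(83, 94) = 1, 83 is invertible modulo 94. Euclid's algorithm: 94 = 1·83 + 11, 83 = 7·11 + 6, 11 = 1·6 + 5, 6 = 1·5 + 1; back-substituting gives 1 = 17·83 − 15·94, so 83⁻¹ ≡ 17 (mod 94).
Then y ↦ 17(y − 2) is a two-sided inverse to g, so every y ∈ ℤ_{94} has a preimage.
Hence g is surjective.
Since g is surjective, we compute g⁻¹(0): solve 83x + 2 ≡ 0 (mod 94), i.e. 83x ≡ 92 (mod 94).
Multiplying by 83⁻¹ = 17 gives x ≡ 17·92 = 1564 = 16·94 + 60 ≡ 60 (mod 94).
Check: g(60) = 83·60 + 2 = 4982 = 53·94 + 0 ≡ 0 (mod 94).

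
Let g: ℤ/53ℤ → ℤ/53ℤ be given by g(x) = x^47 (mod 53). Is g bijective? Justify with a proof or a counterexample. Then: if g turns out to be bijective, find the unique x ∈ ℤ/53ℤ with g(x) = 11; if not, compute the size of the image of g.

37

Since 53 is prime, the nonzero elements of ℤ/53ℤ form a cyclic group of order 52.
As gcd(47, 52) = 1, raising to the 47th power is a bijection on this group: if x_1^47 ≡ x_2^47 then (x_1x_2^{−1})^47 = 1, and the only element of order dividing gcd(47, 52) = 1 is 1, so x_1 = x_2.
With g(0) = 0 this makes g injective on all of ℤ/53ℤ, hence bijective (finite equal-size domain and codomain). In particular g is bijective.
Since g is bijective, we find the preimage of 11. The inverse of x ↦ x^47 on (ℤ/53ℤ)^× is x ↦ x^31, because 47·31 = 1457 = 28·52 + 1 ≡ 1 (mod 52) and x^{52} = 1 for x ≠ 0 (Fermat). So g⁻¹(11) = 11^31 mod 53.
Repeated squaring mod 53: 11^1 ≡ 11, 11^2 ≡ 11² = 121 ≡ 15, 11^4 ≡ 15² = 225 ≡ 13, 11^8 ≡ 13² = 169 ≡ 10, 11^16 ≡ 10² = 100 ≡ 47. Since 31 = 16 + 8 + 4 + 2 + 1, 11^31 ≡ 47·10·13·15·11: 47·10 = 470 ≡ 46, then 46·13 = 598 ≡ 15, then 15·15 = 225 ≡ 13, then 13·11 = 143 ≡ 37. So 11^31 ≡ 37 (mod 53).
Hence g⁻¹(11) = 37.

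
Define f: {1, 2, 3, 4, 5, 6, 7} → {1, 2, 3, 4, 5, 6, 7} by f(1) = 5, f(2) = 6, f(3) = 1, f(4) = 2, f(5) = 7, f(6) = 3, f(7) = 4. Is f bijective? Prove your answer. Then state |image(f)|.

The values 5, 6, 1, 2, 7, 3, 4 are a permutation of {1, 2, 3, 4, 5, 6, 7}: each element appears exactly once.
So f is injective and surjective, hence bijective.
The image of f is {1, 2, 3, 4, 5, 6, 7}, which has 7 elements.

7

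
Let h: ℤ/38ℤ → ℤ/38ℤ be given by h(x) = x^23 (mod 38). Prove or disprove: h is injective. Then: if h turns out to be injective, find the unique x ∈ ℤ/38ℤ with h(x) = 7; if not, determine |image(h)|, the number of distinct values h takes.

Computing x^23 mod 38 for each x (by repeated squaring, reducing mod 38 at every step), the values h(0), h(1), …, h(37) are: 0, 1, 32, 15, 36, 9, 24, 11, 12, 35, 22, 7, 8, 33, 10, 21, 4, 25, 18, 19, 20, 13, 34, 17, 28, 5, 30, 31, 16, 3, 26, 27, 14, 29, 2, 23, 6, 37.
Every element of ℤ/38ℤ appears exactly once in this list, so h is a bijection, and in particular injective.
Since h is injective, we read off the preimage of 7 from the same table: h(11) = 7, so h⁻¹(7) = 11.

11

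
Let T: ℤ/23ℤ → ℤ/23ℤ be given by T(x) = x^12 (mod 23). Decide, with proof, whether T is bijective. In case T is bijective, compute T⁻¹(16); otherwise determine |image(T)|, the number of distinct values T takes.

12

T(11): Repeated squaring mod 23: 11^1 ≡ 11, 11^2 ≡ 11² = 121 ≡ 6, 11^4 ≡ 6² = 36 ≡ 13, 11^8 ≡ 13² = 169 ≡ 8. Since 12 = 8 + 4, 11^12 ≡ 8·13: 8·13 = 104 ≡ 12. So 11^12 ≡ 12 (mod 23).
T(12): Repeated squaring mod 23: 12^1 ≡ 12, 12^2 ≡ 12² = 144 ≡ 6, 12^4 ≡ 6² = 36 ≡ 13, 12^8 ≡ 13² = 169 ≡ 8. Since 12 = 8 + 4, 12^12 ≡ 8·13: 8·13 = 104 ≡ 12. So 12^12 ≡ 12 (mod 23).
So T(11) = T(12) = 12 while 11 ≠ 12, thus T is not injective, hence not bijective.
Since T is not bijective, we determine |image(T)|. Computing x^12 mod 23 for each x (by repeated squaring, reducing mod 23 at every step), the values T(0), T(1), …, T(22) are: 0, 1, 2, 3, 4, 18, 6, 16, 8, 9, 13, 12, 12, 13, 9, 8, 16, 6, 18, 4, 3, 2, 1.
The distinct values are {0, 1, 2, 3, 4, 6, 8, 9, 12, 13, 16, 18}; there are 12 of them.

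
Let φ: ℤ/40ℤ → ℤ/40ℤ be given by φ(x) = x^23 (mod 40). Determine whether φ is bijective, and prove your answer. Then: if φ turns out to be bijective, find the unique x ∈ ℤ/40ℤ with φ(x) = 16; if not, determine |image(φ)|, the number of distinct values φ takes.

25

φ(0) = 0^23 = 0.
φ(10): Repeated squaring mod 40: 10^1 ≡ 10, 10^2 ≡ 10² = 100 ≡ 20, 10^4 ≡ 20² = 400 ≡ 0, 10^8 ≡ 0² = 0, 10^16 ≡ 0² = 0. Since 23 = 16 + 4 + 2 + 1, 10^23 ≡ 0·0·20·10: 0·0 = 0, then 0·20 = 0, then 0·10 = 0. So 10^23 ≡ 0 (mod 40).
So φ(0) = φ(10) = 0 while 0 ≠ 10, so φ is not injective, hence not bijective.
Since φ is not bijective, we determine |image(φ)|. Computing x^23 mod 40 for each x (by repeated squaring, reducing mod 40 at every step), the values φ(0), φ(1), …, φ(39) are: 0, 1, 8, 27, 24, 5, 16, 23, 32, 9, 0, 11, 8, 37, 24, 15, 16, 33, 32, 19, 0, 21, 8, 7, 24, 25, 16, 3, 32, 29, 0, 31, 8, 17, 24, 35, 16, 13, 32, 39.
The distinct values are {0, 1, 3, 5, 7, 8, 9, 11, 13, 15, 16, 17, 19, 21, 23, 24, 25, 27, 29, 31, 32, 33, 35, 37, 39}; there are 25 of them.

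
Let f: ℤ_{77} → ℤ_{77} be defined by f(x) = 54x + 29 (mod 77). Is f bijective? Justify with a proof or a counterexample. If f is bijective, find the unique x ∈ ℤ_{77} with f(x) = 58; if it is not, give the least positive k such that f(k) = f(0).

Suppose f(x_1) = f(x_2) in ℤ_{77}. Then 54x_1 + 29 ≡ 54x_2 + 29 (mod 77), therefore 54(x_1 − x_2) ≡ 0 (mod 77).
Since gcd(54, 77) = 1, 54 is invertible modulo 77, so x_1 − x_2 ≡ 0 (mod 77), i.e. x_1 = x_2.
We now compute 54⁻¹ mod 77 explicitly. Euclid's algorithm: 77 = 1·54 + 23, 54 = 2·23 + 8, 23 = 2·8 + 7, 8 = 1·7 + 1; back-substituting gives 1 = 10·54 − 7·77, so 54⁻¹ ≡ 10 (mod 77).
Then y ↦ 10(y − 29) is a two-sided inverse to f, so every y ∈ ℤ_{77} has a preimage.
Thus f is bijective.
Since f is bijective, we compute f⁻¹(58): solve 54x + 29 ≡ 58 (mod 77), i.e. 54x ≡ 29 (mod 77).
Multiplying by 54⁻¹ = 10 gives x ≡ 10·29 = 290 = 3·77 + 59 ≡ 59 (mod 77).
Check: f(59) = 54·59 + 29 = 3215 = 41·77 + 58 ≡ 58 (mod 77).

59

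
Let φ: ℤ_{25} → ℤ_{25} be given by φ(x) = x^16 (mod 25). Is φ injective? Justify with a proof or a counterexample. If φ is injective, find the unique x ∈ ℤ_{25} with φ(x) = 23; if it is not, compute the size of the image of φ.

6

φ(3): Repeated squaring mod 25: 3^1 ≡ 3, 3^2 ≡ 3² = 9, 3^4 ≡ 9² = 81 ≡ 6, 3^8 ≡ 6² = 36 ≡ 11, 3^16 ≡ 11² = 121 ≡ 21. So 3^16 ≡ 21 (mod 25).
φ(4): Repeated squaring mod 25: 4^1 ≡ 4, 4^2 ≡ 4² = 16, 4^4 ≡ 16² = 256 ≡ 6, 4^8 ≡ 6² = 36 ≡ 11, 4^16 ≡ 11² = 121 ≡ 21. So 4^16 ≡ 21 (mod 25).
So φ(3) = φ(4) = 21 while 3 ≠ 4, thus φ is not injective.
Since φ is not injective, we determine |image(φ)|. Computing x^16 mod 25 for each x (by repeated squaring, reducing mod 25 at every step), the values φ(0), φ(1), …, φ(24) are: 0, 1, 11, 21, 21, 0, 6, 1, 6, 16, 0, 11, 16, 16, 11, 0, 16, 6, 1, 6, 0, 21, 21, 11, 1.
The distinct values are {0, 1, 6, 11, 16, 21}; there are 6 of them.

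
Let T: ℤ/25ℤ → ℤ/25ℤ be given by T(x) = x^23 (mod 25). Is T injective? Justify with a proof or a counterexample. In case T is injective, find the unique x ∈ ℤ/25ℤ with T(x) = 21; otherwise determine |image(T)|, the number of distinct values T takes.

21

T(0) = 0^23 = 0.
T(5): Repeated squaring mod 25: 5^1 ≡ 5, 5^2 ≡ 5² = 25 ≡ 0, 5^4 ≡ 0² = 0, 5^8 ≡ 0² = 0, 5^16 ≡ 0² = 0. Since 23 = 16 + 4 + 2 + 1, 5^23 ≡ 0·0·0·5: 0·0 = 0, then 0·0 = 0, then 0·5 = 0. So 5^23 ≡ 0 (mod 25).
So T(0) = T(5) = 0 while 0 ≠ 5, hence T is not injective.
Since T is not injective, we determine |image(T)|. Computing x^23 mod 25 for each x (by repeated squaring, reducing mod 25 at every step), the values T(0), T(1), …, T(24) are: 0, 1, 8, 2, 14, 0, 16, 18, 12, 4, 0, 6, 3, 22, 19, 0, 21, 13, 7, 9, 0, 11, 23, 17, 24.
The distinct values are {0, 1, 2, 3, 4, 6, 7, 8, 9, 11, 12, 13, 14, 16, 17, 18, 19, 21, 22, 23, 24}; there are 21 of them.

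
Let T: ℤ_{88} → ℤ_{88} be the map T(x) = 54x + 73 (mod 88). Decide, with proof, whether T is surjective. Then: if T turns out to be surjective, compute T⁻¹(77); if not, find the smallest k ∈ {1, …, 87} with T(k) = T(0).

Recall: T is surjective if every y in the codomain equals T(x) for some x in the domain.
Since gcd(54, 88) = 2, we have 54x ≡ 0 (mod 2) for all x, so T(x) ≡ 1 (mod 2).
But 0 ≢ 1 (mod 2), so 0 ∈ ℤ_{88} has no preimage. Thus T is not surjective.
Since T is not surjective, we find the least positive k with T(k) = T(0): this means 54k ≡ 0 (mod 88), i.e. 88 ∣ 54k. Since gcd(54, 88) = 2, dividing through by 2 this holds exactly when 44 ∣ 27k, and as gcd(27, 44) = 1, exactly when 44 ∣ k.
The smallest positive such k is 44.

44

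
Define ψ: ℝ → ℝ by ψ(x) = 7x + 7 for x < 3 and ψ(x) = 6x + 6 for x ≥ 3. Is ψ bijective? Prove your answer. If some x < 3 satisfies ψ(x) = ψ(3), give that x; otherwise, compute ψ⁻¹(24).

Both pieces are strictly increasing (slopes 7 and 6), so each is injective on its own interval.
The left piece maps (−∞, 3) onto (−∞, 28); the right piece maps [3, ∞) onto [24, ∞).
These images overlap. In particular ψ(3) = 24 (right piece), and solving 7x + 7 = 24 on the left piece gives x = 17/7 < 3.
So ψ(17/7) = ψ(3) with 17/7 ≠ 3, and ψ is not injective, hence not bijective. This x = 17/7 is the requested value below 3.

17/7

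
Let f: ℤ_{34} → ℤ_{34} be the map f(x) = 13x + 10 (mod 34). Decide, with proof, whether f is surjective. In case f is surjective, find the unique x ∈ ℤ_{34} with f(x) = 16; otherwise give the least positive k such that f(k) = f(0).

24

Recall: f is surjective if every y in the codomain equals f(x) for some x in the domain.
Since gcd(13, 34) = 1, 13 is invertible modulo 34. Euclid's algorithm: 34 = 2·13 + 8, 13 = 1·8 + 5, 8 = 1·5 + 3, 5 = 1·3 + 2, 3 = 1·2 + 1; back-substituting gives 1 = 21·13 − 8·34, so 13⁻¹ ≡ 21 (mod 34).
Then y ↦ 21(y − 10) is a two-sided inverse to f, so every y ∈ ℤ_{34} has a preimage.
Hence f is surjective.
Since f is surjective, we find f⁻¹(16): we need 13x ≡ 16 − 10 ≡ 6 (mod 34). Using 13⁻¹ = 21: x ≡ 21·6 = 126 = 3·34 + 24, so x = 24.
Check: f(24) = 13·24 + 10 = 322 = 9·34 + 16 ≡ 16 (mod 34).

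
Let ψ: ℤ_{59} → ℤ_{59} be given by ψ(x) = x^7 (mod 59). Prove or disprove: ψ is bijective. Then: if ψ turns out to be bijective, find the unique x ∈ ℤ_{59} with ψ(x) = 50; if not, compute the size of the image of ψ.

54

Since 59 is prime, the nonzero elements of ℤ_{59} form a cyclic group of order 58.
As gcd(7, 58) = 1, raising to the 7th power is a bijection on this group: if a^7 ≡ b^7 then (ab^{−1})^7 = 1, and the only element of order dividing gcd(7, 58) = 1 is 1, so a = b.
With ψ(0) = 0 this makes ψ injective on all of ℤ_{59}, hence bijective (finite equal-size domain and codomain). In particular ψ is bijective.
Since ψ is bijective, we find the preimage of 50. The inverse of x ↦ x^7 on (ℤ_{59})^× is x ↦ x^25, because 7·25 = 175 = 3·58 + 1 ≡ 1 (mod 58) and x^{58} = 1 for x ≠ 0 (Fermat). So ψ⁻¹(50) = 50^25 mod 59.
Repeated squaring mod 59: 50^1 ≡ 50, 50^2 ≡ 50² = 2500 ≡ 22, 50^4 ≡ 22² = 484 ≡ 12, 50^8 ≡ 12² = 144 ≡ 26, 50^16 ≡ 26² = 676 ≡ 27. Since 25 = 16 + 8 + 1, 50^25 ≡ 27·26·50: 27·26 = 702 ≡ 53, then 53·50 = 2650 ≡ 54. So 50^25 ≡ 54 (mod 59).
Hence ψ⁻¹(50) = 54.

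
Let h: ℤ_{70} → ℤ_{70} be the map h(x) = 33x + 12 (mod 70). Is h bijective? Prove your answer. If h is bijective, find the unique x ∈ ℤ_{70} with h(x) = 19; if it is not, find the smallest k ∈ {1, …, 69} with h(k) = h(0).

By definition, h is injective if h(u) = h(v) implies u = v.
If h(u) = h(v), then 33u ≡ 33v (mod 70). Because gcd(33, 70) = 1, we may cancel 33 to get u ≡ v (mod 70).
We now compute 33⁻¹ mod 70 explicitly. Euclid's algorithm: 70 = 2·33 + 4, 33 = 8·4 + 1; back-substituting gives 1 = 17·33 − 8·70, so 33⁻¹ ≡ 17 (mod 70).
For any y ∈ ℤ_{70}, x = 17(y − 12) mod 70 satisfies h(x) = 33·17(y − 12) + 12 ≡ y (since 33·17 ≡ 1 mod 70). So every y has a preimage.
Thus h is bijective.
Since h is bijective, we compute h⁻¹(19): solve 33x + 12 ≡ 19 (mod 70), i.e. 33x ≡ 7 (mod 70).
Multiplying by 33⁻¹ = 17 gives x ≡ 17·7 = 119 = 1·70 + 49 ≡ 49 (mod 70).
Check: h(49) = 33·49 + 12 = 1629 = 23·70 + 19 ≡ 19 (mod 70).

49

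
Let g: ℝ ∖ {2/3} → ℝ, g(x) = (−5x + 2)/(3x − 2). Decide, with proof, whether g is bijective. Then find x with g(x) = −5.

If g(x) = −5/3, cross-multiplying gives 3(−5x + 2) = −5(3x − 2), which simplifies to 6 = 10 — false.  So −5/3 has no preimage and g is not surjective.
Hence g is not bijective.
Solving g(x) = −5: cross-multiplying gives −5x + 2 = −5(3x − 2), which rearranges to 10x = 8, so x = 4/5.

4/5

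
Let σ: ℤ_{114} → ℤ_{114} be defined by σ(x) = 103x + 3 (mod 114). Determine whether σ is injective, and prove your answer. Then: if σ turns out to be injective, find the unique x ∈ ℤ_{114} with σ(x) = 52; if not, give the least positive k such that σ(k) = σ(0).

37

Suppose σ(x_1) = σ(x_2) in ℤ_{114}. Then 103x_1 + 3 ≡ 103x_2 + 3 (mod 114), thus 103(x_1 − x_2) ≡ 0 (mod 114).
Since gcd(103, 114) = 1, 103 is invertible modulo 114, hence x_1 − x_2 ≡ 0 (mod 114), i.e. x_1 = x_2.
Therefore σ is injective.
We now compute 103⁻¹ mod 114 explicitly. Euclid's algorithm: 114 = 1·103 + 11, 103 = 9·11 + 4, 11 = 2·4 + 3, 4 = 1·3 + 1; back-substituting gives 1 = 31·103 − 28·114, so 103⁻¹ ≡ 31 (mod 114).
Since σ is injective, we compute σ⁻¹(52): solve 103x + 3 ≡ 52 (mod 114), i.e. 103x ≡ 49 (mod 114).
Multiplying by 103⁻¹ = 31 gives x ≡ 31·49 = 1519 = 13·114 + 37 ≡ 37 (mod 114).
Check: σ(37) = 103·37 + 3 = 3814 = 33·114 + 52 ≡ 52 (mod 114).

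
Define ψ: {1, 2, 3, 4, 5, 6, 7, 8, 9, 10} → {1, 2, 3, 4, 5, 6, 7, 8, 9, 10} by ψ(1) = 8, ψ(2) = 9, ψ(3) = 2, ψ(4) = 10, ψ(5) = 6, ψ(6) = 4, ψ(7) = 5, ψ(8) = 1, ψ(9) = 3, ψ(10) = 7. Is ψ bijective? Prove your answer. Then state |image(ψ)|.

10

The values 8, 9, 2, 10, 6, 4, 5, 1, 3, 7 are a permutation of {1, 2, 3, 4, 5, 6, 7, 8, 9, 10}: each element appears exactly once.
So ψ is injective and surjective, hence bijective.
The image of ψ is {1, 2, 3, 4, 5, 6, 7, 8, 9, 10}, which has 10 elements.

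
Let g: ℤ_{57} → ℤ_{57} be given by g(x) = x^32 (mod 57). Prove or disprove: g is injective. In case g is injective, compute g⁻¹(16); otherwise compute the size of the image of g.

20

g(8): Repeated squaring mod 57: 8^1 ≡ 8, 8^2 ≡ 8² = 64 ≡ 7, 8^4 ≡ 7² = 49, 8^8 ≡ 49² = 2401 ≡ 7, 8^16 ≡ 7² = 49, 8^32 ≡ 49² = 2401 ≡ 7. So 8^32 ≡ 7 (mod 57).
g(11): Repeated squaring mod 57: 11^1 ≡ 11, 11^2 ≡ 11² = 121 ≡ 7, 11^4 ≡ 7² = 49, 11^8 ≡ 49² = 2401 ≡ 7, 11^16 ≡ 7² = 49, 11^32 ≡ 49² = 2401 ≡ 7. So 11^32 ≡ 7 (mod 57).
So g(8) = g(11) = 7 while 8 ≠ 11, so g is not injective.
Since g is not injective, we determine |image(g)|. Computing x^32 mod 57 for each x (by repeated squaring, reducing mod 57 at every step), the values g(0), g(1), …, g(56) are: 0, 1, 25, 42, 55, 28, 24, 49, 7, 54, 16, 7, 30, 43, 28, 36, 4, 25, 39, 19, 1, 6, 4, 55, 9, 43, 49, 45, 16, 16, 45, 49, 43, 9, 55, 4, 6, 1, 19, 39, 25, 4, 36, 28, 43, 30, 7, 16, 54, 7, 49, 24, 28, 55, 42, 25, 1.
The distinct values are {0, 1, 4, 6, 7, 9, 16, 19, 24, 25, 28, 30, 36, 39, 42, 43, 45, 49, 54, 55}; there are 20 of them.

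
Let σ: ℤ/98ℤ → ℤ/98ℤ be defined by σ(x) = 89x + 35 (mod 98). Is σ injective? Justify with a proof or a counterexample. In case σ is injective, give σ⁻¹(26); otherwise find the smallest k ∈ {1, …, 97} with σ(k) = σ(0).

By definition, injectivity means: for all a, b in the domain, σ(a) = σ(b) implies a = b.
Suppose σ(a) = σ(b) in ℤ/98ℤ. Then 89a + 35 ≡ 89b + 35 (mod 98), so 89(a − b) ≡ 0 (mod 98).
Since gcd(89, 98) = 1, 89 is invertible modulo 98, so a − b ≡ 0 (mod 98), i.e. a = b.
Thus σ is injective.
We now compute 89⁻¹ mod 98 explicitly. Euclid's algorithm: 98 = 1·89 + 9, 89 = 9·9 + 8, 9 = 1·8 + 1; back-substituting gives 1 = 87·89 − 79·98, so 89⁻¹ ≡ 87 (mod 98).
Since σ is injective, we compute σ⁻¹(26): solve 89x + 35 ≡ 26 (mod 98), i.e. 89x ≡ 89 (mod 98).
Multiplying by 89⁻¹ = 87 gives x ≡ 87·89 = 7743 = 79·98 + 1 ≡ 1 (mod 98).
Check: σ(1) = 89·1 + 35 = 124 = 1·98 + 26 ≡ 26 (mod 98).

1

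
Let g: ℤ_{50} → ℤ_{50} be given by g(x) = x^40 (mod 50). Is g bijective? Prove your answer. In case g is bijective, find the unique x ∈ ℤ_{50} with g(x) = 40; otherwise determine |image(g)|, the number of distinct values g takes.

g(1) = 1^40 = 1.
g(3): Repeated squaring mod 50: 3^1 ≡ 3, 3^2 ≡ 3² = 9, 3^4 ≡ 9² = 81 ≡ 31, 3^8 ≡ 31² = 961 ≡ 11, 3^16 ≡ 11² = 121 ≡ 21, 3^32 ≡ 21² = 441 ≡ 41. Since 40 = 32 + 8, 3^40 ≡ 41·11: 41·11 = 451 ≡ 1. So 3^40 ≡ 1 (mod 50).
So g(1) = g(3) = 1 while 1 ≠ 3, therefore g is not injective, hence not bijective.
Since g is not bijective, we determine |image(g)|. Computing x^40 mod 50 for each x (by repeated squaring, reducing mod 50 at every step), the values g(0), g(1), …, g(49) are: 0, 1, 26, 1, 26, 25, 26, 1, 26, 1, 0, 1, 26, 1, 26, 25, 26, 1, 26, 1, 0, 1, 26, 1, 26, 25, 26, 1, 26, 1, 0, 1, 26, 1, 26, 25, 26, 1, 26, 1, 0, 1, 26, 1, 26, 25, 26, 1, 26, 1.
The distinct values are {0, 1, 25, 26}; there are 4 of them.

4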